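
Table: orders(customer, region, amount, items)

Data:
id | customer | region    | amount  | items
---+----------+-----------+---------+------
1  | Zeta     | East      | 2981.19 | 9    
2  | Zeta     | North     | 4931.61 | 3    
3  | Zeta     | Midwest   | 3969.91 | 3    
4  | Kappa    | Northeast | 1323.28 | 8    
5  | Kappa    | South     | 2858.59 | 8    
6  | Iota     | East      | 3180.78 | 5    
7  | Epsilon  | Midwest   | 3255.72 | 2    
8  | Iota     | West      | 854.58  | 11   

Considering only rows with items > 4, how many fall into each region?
SELECT region, COUNT(*)
FROM orders
WHERE items > 4
GROUP BY region

Note: WHERE filters rows before grouping.

Result:
  East: 2
  Northeast: 1
  South: 1
  West: 1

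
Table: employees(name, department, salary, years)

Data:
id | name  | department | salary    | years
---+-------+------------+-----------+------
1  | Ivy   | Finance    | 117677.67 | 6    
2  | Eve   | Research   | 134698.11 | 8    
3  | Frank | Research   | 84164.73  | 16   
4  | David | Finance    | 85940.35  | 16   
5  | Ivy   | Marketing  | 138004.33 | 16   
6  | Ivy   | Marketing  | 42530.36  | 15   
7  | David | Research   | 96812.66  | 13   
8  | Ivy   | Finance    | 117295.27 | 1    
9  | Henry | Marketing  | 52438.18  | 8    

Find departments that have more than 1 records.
SELECT department, COUNT(*) as cnt
FROM employees
GROUP BY department
HAVING COUNT(*) > 1

Result:
  Finance: 3
  Marketing: 3
  Research: 3

Note: HAVING filters groups after aggregation, WHERE filters rows before.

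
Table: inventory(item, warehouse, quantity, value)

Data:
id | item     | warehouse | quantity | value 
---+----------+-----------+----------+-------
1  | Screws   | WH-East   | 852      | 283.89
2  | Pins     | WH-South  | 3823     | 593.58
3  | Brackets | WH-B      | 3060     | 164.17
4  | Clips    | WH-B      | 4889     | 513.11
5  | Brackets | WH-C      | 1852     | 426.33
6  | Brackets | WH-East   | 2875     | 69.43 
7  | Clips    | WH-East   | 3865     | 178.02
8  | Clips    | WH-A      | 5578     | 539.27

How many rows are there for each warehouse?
SELECT warehouse, COUNT(*) as count
FROM inventory
GROUP BY warehouse

Result:
  WH-A: 1
  WH-B: 2
  WH-C: 1
  WH-East: 3
  WH-South: 1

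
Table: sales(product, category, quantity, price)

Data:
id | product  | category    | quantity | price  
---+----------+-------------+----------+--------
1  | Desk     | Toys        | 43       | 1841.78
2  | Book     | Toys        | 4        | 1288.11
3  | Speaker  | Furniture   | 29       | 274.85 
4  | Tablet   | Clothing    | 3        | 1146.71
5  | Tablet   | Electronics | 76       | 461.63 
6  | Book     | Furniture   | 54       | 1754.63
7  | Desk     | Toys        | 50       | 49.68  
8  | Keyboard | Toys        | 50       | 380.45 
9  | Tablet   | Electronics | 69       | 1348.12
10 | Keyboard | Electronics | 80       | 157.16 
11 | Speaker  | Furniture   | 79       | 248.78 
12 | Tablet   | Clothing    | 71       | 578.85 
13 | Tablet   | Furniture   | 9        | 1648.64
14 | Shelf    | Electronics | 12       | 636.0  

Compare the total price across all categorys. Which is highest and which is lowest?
SELECT category, SUM(price)
FROM sales
GROUP BY category
ORDER BY SUM(price)

All groups:
  Clothing: 1725.56
  Electronics: 2602.91
  Toys: 3560.02
  Furniture: 3926.90

Highest: Furniture (3926.90)
Lowest: Clothing (1725.56)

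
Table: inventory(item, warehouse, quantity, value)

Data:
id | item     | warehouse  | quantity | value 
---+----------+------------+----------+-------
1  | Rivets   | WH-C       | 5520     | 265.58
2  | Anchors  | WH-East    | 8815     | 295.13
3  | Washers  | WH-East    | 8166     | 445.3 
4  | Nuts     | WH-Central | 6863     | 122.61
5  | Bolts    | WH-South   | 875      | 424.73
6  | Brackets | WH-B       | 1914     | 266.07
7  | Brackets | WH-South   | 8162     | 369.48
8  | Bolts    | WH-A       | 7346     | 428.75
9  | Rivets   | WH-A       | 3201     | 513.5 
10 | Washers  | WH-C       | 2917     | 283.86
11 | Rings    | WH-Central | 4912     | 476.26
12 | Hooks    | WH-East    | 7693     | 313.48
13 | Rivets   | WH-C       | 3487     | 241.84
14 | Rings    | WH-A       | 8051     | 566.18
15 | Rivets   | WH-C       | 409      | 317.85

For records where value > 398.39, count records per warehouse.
SELECT warehouse, COUNT(*)
FROM inventory
WHERE value > 398.39
GROUP BY warehouse

Note: WHERE filters rows before grouping.

Result:
  WH-A: 3
  WH-Central: 1
  WH-East: 1
  WH-South: 1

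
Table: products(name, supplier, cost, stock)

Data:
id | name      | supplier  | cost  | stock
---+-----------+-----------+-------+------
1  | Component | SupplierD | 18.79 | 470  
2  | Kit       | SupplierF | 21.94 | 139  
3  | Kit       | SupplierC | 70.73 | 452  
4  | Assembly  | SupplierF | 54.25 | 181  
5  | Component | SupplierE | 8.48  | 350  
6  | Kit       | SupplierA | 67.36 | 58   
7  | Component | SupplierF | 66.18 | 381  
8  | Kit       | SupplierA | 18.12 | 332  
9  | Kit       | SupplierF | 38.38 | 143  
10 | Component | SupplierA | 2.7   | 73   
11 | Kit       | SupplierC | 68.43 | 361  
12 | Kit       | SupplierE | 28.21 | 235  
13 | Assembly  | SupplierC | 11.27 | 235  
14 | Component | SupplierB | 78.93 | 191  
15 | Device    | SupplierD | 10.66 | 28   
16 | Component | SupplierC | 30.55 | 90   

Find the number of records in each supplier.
SELECT supplier, COUNT(*) as count
FROM products
GROUP BY supplier

Result:
  SupplierA: 3
  SupplierB: 1
  SupplierC: 4
  SupplierD: 2
  SupplierE: 2
  SupplierF: 4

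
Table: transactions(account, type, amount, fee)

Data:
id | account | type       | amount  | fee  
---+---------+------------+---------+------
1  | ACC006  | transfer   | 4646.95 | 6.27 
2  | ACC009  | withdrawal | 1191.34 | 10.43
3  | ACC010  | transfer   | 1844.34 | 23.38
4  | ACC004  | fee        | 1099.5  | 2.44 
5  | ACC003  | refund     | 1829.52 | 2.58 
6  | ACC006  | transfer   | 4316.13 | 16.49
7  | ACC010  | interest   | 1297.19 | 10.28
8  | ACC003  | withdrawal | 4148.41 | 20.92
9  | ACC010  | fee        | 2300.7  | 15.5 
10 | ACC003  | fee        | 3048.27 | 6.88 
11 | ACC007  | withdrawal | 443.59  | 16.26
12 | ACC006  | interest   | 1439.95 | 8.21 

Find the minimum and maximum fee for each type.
SELECT type, MIN(fee), MAX(fee)
FROM transactions
GROUP BY type

Result:
  fee: min=2.44, max=15.50
  interest: min=8.21, max=10.28
  refund: min=2.58, max=2.58
  transfer: min=6.27, max=23.38
  withdrawal: min=10.43, max=20.92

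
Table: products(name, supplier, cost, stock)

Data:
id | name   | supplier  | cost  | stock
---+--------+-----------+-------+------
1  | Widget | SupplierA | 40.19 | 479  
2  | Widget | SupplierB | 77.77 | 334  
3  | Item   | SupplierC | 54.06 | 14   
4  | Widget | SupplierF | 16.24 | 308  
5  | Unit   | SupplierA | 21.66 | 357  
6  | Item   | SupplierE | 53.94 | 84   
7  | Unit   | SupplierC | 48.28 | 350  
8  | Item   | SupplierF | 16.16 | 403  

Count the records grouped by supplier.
SELECT supplier, COUNT(*) as count
FROM products
GROUP BY supplier

Result:
  SupplierA: 2
  SupplierB: 1
  SupplierC: 2
  SupplierE: 1
  SupplierF: 2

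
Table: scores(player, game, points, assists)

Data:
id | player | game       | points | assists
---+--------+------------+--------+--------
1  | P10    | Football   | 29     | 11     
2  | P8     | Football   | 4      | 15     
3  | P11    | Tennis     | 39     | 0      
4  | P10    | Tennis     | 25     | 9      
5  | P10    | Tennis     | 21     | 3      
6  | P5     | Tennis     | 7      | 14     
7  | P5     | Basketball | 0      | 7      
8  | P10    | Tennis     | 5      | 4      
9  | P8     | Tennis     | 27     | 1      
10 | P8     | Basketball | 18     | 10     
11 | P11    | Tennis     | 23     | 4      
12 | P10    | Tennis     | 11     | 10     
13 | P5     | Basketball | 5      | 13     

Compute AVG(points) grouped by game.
SELECT game, AVG(points) as result
FROM scores
GROUP BY game

Result:
  Basketball: 7.67
  Football: 16.50
  Tennis: 19.75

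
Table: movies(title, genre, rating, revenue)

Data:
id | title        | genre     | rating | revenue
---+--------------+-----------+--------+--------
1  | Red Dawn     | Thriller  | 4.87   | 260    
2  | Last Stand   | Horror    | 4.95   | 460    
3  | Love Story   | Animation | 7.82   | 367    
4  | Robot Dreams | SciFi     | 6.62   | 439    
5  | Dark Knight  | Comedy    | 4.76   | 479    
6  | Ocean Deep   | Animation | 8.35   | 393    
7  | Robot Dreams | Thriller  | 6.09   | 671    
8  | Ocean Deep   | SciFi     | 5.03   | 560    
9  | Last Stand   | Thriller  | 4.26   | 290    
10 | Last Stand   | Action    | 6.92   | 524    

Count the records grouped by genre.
SELECT genre, COUNT(*) as count
FROM movies
GROUP BY genre

Result:
  Action: 1
  Animation: 2
  Comedy: 1
  Horror: 1
  SciFi: 2
  Thriller: 3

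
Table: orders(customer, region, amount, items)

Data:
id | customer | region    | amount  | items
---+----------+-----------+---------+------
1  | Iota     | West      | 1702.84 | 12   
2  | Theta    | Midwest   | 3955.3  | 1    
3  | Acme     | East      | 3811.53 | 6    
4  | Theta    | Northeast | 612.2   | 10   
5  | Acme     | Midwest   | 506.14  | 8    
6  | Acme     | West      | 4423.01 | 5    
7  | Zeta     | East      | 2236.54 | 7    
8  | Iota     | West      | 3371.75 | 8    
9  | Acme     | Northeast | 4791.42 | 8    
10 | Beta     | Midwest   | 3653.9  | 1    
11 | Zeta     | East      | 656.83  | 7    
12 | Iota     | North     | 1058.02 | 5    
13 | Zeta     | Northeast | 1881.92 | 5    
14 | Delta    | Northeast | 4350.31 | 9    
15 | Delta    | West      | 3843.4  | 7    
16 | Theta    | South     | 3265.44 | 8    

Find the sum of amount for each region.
SELECT region, SUM(amount) as result
FROM orders
GROUP BY region

Result:
  East: 6704.90
  Midwest: 8115.34
  North: 1058.02
  Northeast: 11635.85
  South: 3265.44
  West: 13341.00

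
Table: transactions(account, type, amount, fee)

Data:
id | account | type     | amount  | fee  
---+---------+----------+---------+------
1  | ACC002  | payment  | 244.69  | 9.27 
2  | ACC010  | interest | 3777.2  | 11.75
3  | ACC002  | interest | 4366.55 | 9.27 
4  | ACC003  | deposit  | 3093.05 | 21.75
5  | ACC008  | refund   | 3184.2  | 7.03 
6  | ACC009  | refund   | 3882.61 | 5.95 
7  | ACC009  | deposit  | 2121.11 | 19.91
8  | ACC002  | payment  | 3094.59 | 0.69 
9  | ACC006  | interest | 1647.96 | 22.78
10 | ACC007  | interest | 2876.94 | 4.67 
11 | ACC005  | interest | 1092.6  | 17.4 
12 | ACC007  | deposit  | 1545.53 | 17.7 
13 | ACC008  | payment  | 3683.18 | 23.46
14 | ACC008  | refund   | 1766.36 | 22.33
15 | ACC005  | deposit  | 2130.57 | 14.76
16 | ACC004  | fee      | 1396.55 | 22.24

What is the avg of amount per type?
SELECT type, AVG(amount) as result
FROM transactions
GROUP BY type

Result:
  deposit: 2222.57
  fee: 1396.55
  interest: 2752.25
  payment: 2340.82
  refund: 2944.39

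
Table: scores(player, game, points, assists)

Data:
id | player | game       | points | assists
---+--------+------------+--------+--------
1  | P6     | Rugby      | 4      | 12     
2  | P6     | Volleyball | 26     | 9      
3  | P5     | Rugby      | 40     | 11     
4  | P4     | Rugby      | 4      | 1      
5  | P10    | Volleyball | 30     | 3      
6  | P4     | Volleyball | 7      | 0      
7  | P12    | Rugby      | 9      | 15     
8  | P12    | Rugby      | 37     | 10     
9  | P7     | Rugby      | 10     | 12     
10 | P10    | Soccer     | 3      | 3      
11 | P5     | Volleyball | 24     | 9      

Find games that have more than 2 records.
SELECT game, COUNT(*) as cnt
FROM scores
GROUP BY game
HAVING COUNT(*) > 2

Result:
  Rugby: 6
  Volleyball: 4

Note: HAVING filters groups after aggregation, WHERE filters rows before.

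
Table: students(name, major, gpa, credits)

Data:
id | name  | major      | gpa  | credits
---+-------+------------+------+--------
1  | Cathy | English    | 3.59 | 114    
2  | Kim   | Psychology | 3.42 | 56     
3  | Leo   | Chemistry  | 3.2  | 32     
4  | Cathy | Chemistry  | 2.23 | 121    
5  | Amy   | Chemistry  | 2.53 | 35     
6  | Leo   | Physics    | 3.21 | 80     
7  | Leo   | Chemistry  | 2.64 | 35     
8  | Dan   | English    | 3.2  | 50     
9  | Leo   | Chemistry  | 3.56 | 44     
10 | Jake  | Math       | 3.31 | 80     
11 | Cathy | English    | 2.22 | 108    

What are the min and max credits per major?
SELECT major, MIN(credits), MAX(credits)
FROM students
GROUP BY major

Result:
  Chemistry: min=32, max=121
  English: min=50, max=114
  Math: min=80, max=80
  Physics: min=80, max=80
  Psychology: min=56, max=56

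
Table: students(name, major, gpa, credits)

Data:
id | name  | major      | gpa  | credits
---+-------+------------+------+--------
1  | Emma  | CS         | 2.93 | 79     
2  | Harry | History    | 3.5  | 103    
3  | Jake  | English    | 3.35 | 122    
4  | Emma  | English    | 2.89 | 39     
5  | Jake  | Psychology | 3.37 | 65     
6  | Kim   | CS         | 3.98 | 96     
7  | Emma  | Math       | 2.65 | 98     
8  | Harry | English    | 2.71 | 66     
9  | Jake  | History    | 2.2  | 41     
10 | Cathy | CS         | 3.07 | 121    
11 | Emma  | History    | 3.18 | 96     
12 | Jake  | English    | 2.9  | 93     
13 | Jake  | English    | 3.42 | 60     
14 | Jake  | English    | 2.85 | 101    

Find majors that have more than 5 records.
SELECT major, COUNT(*) as cnt
FROM students
GROUP BY major
HAVING COUNT(*) > 5

Result:
  English: 6

Note: HAVING filters groups after aggregation, WHERE filters rows before.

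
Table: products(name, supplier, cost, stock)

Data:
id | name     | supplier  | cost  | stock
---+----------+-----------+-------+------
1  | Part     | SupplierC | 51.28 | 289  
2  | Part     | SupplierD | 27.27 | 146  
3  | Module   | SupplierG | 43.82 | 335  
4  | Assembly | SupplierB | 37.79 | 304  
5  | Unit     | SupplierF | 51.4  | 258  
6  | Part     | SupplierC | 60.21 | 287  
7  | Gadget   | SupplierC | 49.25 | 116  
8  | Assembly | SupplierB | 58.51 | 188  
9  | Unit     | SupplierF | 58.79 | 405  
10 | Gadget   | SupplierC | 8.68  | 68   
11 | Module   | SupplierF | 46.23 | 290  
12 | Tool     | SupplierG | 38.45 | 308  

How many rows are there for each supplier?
SELECT supplier, COUNT(*) as count
FROM products
GROUP BY supplier

Result:
  SupplierB: 2
  SupplierC: 4
  SupplierD: 1
  SupplierF: 3
  SupplierG: 2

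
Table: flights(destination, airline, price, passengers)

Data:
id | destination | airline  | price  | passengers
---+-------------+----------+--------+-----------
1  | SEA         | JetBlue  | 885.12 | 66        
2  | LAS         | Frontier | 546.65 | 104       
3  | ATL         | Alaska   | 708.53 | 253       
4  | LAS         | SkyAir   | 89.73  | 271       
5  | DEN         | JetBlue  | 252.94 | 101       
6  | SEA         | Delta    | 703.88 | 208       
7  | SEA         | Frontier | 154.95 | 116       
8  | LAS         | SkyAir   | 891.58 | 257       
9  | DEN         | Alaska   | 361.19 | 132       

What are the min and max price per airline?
SELECT airline, MIN(price), MAX(price)
FROM flights
GROUP BY airline

Result:
  Alaska: min=361.19, max=708.53
  Delta: min=703.88, max=703.88
  Frontier: min=154.95, max=546.65
  JetBlue: min=252.94, max=885.12
  SkyAir: min=89.73, max=891.58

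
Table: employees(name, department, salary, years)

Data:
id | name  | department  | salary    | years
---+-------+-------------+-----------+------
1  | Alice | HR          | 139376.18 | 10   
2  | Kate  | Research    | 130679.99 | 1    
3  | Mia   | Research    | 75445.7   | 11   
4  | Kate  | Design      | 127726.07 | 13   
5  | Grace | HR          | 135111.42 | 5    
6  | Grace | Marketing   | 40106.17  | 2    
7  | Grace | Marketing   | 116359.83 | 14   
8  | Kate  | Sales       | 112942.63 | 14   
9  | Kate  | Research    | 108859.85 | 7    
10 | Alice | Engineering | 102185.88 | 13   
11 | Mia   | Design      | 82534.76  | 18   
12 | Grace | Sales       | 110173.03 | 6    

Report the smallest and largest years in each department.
SELECT department, MIN(years), MAX(years)
FROM employees
GROUP BY department

Result:
  Design: min=13, max=18
  Engineering: min=13, max=13
  HR: min=5, max=10
  Marketing: min=2, max=14
  Research: min=1, max=11
  Sales: min=6, max=14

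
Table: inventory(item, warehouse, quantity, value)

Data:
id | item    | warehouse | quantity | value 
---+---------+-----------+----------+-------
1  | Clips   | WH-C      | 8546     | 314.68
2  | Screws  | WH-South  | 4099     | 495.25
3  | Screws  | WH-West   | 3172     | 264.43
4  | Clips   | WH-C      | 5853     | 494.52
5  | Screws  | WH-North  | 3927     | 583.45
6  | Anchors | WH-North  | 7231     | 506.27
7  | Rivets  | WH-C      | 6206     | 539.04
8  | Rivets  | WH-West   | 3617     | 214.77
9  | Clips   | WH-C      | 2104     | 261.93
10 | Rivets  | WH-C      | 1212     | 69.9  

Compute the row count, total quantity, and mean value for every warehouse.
SELECT warehouse,
       COUNT(*) as cnt,
       SUM(quantity) as total_quantity,
       AVG(value) as avg_value
FROM inventory
GROUP BY warehouse

Result:
  WH-C: 5 records, 23921 total quantity, 336.01 avg value
  WH-North: 2 records, 11158 total quantity, 544.86 avg value
  WH-South: 1 records, 4099 total quantity, 495.25 avg value
  WH-West: 2 records, 6789 total quantity, 239.60 avg value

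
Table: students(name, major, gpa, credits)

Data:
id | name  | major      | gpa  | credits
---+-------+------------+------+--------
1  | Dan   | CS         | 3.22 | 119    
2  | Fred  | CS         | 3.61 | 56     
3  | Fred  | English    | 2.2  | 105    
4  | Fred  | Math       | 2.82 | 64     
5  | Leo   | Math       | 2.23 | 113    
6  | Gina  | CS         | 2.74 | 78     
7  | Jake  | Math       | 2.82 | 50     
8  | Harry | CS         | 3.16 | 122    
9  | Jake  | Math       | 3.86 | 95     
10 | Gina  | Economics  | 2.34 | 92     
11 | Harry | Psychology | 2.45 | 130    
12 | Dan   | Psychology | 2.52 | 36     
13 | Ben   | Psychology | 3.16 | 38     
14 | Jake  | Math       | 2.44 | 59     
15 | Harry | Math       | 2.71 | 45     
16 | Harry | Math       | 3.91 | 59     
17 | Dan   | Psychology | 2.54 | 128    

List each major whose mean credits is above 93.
SELECT major, AVG(credits)
FROM students
GROUP BY major
HAVING AVG(credits) > 93

Result:
  CS: avg=93.75
  English: avg=105.00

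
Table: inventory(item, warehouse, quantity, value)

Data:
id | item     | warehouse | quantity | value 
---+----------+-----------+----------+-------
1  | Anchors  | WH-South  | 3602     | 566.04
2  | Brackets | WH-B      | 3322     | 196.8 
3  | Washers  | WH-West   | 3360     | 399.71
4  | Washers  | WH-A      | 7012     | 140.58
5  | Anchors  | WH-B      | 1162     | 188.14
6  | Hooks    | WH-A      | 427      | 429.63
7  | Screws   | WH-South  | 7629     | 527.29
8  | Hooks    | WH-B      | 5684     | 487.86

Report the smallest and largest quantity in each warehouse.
SELECT warehouse, MIN(quantity), MAX(quantity)
FROM inventory
GROUP BY warehouse

Result:
  WH-A: min=427, max=7012
  WH-B: min=1162, max=5684
  WH-South: min=3602, max=7629
  WH-West: min=3360, max=3360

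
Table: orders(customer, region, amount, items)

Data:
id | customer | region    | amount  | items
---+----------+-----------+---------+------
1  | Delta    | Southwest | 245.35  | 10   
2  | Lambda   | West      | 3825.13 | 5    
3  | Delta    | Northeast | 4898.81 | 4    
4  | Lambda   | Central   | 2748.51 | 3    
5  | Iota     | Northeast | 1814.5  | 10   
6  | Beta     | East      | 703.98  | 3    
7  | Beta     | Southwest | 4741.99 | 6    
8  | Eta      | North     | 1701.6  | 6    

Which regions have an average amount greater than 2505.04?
SELECT region, AVG(amount)
FROM orders
GROUP BY region
HAVING AVG(amount) > 2505.04

Result:
  Central: avg=2748.51
  Northeast: avg=3356.66
  West: avg=3825.13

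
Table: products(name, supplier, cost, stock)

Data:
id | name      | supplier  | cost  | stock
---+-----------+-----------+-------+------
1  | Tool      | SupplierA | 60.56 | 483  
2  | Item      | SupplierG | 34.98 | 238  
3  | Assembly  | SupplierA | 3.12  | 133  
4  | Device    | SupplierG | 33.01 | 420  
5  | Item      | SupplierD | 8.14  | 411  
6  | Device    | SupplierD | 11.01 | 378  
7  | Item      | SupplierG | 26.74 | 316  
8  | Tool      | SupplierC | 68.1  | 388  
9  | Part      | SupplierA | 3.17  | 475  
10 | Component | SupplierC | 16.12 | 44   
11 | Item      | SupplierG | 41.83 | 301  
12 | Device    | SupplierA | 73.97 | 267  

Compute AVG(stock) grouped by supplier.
SELECT supplier, AVG(stock) as result
FROM products
GROUP BY supplier

Result:
  SupplierA: 339.50
  SupplierC: 216.00
  SupplierD: 394.50
  SupplierG: 318.75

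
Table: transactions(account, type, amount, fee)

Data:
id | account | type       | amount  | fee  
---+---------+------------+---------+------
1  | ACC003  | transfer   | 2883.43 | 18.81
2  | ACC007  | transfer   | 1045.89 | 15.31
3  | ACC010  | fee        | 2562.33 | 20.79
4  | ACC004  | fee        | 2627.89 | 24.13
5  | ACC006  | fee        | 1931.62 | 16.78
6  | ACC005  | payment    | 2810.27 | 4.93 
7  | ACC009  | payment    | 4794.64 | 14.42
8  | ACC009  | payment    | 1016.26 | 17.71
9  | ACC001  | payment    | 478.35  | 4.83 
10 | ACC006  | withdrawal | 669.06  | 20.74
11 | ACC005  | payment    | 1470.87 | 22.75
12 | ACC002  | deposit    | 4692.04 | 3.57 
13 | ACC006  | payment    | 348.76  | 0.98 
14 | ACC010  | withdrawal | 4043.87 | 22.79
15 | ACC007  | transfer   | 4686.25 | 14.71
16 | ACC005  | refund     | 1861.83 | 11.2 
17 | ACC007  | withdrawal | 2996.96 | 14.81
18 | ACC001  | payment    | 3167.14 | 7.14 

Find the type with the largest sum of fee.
SELECT type, SUM(fee) as val
FROM transactions
GROUP BY type
ORDER BY val DESC
LIMIT 1

Result: payment with sum(fee) = 72.76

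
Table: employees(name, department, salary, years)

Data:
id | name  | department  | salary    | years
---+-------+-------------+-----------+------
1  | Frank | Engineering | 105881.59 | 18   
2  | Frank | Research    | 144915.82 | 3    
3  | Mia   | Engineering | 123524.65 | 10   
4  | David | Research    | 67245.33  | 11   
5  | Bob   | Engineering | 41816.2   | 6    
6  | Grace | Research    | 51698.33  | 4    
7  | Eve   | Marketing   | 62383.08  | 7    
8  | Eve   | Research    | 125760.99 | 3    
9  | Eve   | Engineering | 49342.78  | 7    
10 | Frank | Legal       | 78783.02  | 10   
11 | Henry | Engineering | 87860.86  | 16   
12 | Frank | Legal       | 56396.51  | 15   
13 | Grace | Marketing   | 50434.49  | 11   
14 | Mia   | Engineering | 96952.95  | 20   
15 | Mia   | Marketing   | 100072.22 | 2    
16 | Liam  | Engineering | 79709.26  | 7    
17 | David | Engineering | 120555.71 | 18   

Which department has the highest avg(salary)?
SELECT department, AVG(salary) as val
FROM employees
GROUP BY department
ORDER BY val DESC
LIMIT 1

Result: Research with avg(salary) = 97405.12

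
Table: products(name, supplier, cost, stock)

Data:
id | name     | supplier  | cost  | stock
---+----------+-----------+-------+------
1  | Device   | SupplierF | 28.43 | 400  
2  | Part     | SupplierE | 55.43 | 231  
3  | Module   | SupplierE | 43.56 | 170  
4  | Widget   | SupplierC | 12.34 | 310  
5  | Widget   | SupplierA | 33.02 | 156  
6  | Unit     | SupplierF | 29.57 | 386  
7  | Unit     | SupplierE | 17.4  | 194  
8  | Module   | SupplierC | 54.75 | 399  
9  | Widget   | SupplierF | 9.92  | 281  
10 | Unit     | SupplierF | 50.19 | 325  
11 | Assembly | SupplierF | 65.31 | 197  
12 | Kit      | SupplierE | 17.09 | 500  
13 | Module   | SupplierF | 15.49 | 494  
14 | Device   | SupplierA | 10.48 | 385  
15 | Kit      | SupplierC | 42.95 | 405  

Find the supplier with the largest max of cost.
SELECT supplier, MAX(cost) as val
FROM products
GROUP BY supplier
ORDER BY val DESC
LIMIT 1

Result: SupplierF with max(cost) = 65.31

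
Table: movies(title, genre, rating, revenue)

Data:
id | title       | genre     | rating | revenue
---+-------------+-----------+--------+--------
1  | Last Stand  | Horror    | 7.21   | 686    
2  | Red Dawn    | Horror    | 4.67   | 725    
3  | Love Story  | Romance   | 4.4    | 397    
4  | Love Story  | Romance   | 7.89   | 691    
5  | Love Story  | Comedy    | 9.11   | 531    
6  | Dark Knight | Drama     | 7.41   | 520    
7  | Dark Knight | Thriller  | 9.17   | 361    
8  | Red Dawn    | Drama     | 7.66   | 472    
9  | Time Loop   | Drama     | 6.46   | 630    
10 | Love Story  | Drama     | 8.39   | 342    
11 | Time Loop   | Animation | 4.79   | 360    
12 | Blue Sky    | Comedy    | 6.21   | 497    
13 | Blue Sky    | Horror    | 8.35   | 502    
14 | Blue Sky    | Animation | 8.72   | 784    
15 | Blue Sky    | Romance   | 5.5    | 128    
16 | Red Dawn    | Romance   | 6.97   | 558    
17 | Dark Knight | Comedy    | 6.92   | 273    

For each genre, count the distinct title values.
SELECT genre, COUNT(DISTINCT title)
FROM movies
GROUP BY genre

Result:
  Animation: 2 distinct
  Comedy: 3 distinct
  Drama: 4 distinct
  Horror: 3 distinct
  Romance: 3 distinct
  Thriller: 1 distinct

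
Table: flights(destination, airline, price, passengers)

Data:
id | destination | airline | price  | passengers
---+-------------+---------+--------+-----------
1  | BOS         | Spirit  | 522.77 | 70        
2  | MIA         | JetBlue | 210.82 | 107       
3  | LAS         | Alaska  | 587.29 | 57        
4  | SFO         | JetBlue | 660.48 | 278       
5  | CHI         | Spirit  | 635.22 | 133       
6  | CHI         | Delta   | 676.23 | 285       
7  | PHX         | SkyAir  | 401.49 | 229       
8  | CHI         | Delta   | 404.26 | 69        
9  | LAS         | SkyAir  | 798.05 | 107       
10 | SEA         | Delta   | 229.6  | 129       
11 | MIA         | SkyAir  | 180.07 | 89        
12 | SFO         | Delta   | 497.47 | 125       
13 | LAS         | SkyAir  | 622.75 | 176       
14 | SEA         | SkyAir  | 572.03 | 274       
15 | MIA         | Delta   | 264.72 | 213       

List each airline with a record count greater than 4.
SELECT airline, COUNT(*) as cnt
FROM flights
GROUP BY airline
HAVING COUNT(*) > 4

Result:
  Delta: 5
  SkyAir: 5

Note: HAVING filters groups after aggregation, WHERE filters rows before.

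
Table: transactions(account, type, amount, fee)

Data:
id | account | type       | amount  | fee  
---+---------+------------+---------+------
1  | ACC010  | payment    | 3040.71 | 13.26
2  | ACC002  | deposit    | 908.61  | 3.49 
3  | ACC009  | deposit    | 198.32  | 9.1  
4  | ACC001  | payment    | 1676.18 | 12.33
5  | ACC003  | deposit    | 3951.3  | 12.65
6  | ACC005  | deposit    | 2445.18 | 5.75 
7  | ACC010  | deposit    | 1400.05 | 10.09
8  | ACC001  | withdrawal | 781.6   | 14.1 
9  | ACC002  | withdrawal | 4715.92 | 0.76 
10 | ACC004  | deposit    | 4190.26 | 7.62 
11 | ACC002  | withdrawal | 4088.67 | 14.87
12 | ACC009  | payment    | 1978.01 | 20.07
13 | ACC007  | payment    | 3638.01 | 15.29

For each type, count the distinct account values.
SELECT type, COUNT(DISTINCT account)
FROM transactions
GROUP BY type

Result:
  deposit: 6 distinct
  payment: 4 distinct
  withdrawal: 2 distinct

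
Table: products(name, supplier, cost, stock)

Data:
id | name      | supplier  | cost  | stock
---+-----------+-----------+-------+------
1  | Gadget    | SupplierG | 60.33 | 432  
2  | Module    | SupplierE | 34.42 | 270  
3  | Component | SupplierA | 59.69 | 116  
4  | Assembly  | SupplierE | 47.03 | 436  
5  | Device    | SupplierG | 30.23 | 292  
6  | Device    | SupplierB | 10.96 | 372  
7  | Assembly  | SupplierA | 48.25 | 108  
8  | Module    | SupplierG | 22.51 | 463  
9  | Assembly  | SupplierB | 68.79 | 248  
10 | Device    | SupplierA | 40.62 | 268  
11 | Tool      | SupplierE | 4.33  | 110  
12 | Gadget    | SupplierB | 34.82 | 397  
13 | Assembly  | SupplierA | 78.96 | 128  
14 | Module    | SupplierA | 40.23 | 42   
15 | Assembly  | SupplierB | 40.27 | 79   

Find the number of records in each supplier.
SELECT supplier, COUNT(*) as count
FROM products
GROUP BY supplier

Result:
  SupplierA: 5
  SupplierB: 4
  SupplierE: 3
  SupplierG: 3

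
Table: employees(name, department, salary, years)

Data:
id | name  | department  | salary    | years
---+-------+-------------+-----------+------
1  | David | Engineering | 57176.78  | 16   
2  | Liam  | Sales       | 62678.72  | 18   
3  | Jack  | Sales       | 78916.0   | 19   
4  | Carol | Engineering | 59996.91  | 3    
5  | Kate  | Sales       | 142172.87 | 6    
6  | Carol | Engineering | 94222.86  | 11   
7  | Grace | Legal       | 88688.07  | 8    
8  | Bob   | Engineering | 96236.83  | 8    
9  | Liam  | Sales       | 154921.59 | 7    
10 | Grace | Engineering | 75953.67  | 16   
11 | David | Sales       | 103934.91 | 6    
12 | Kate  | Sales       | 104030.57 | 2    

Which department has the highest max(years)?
SELECT department, MAX(years) as val
FROM employees
GROUP BY department
ORDER BY val DESC
LIMIT 1

Result: Sales with max(years) = 19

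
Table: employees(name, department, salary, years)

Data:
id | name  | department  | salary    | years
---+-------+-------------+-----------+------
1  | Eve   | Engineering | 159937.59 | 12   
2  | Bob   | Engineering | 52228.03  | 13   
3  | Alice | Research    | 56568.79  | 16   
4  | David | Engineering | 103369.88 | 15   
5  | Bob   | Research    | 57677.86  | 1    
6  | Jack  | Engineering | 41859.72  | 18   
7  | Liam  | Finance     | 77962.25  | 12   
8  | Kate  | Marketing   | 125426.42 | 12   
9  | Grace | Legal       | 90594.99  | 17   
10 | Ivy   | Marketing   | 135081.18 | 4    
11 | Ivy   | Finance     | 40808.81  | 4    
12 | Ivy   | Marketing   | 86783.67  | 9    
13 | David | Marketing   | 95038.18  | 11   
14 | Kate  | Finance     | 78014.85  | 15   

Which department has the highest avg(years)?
SELECT department, AVG(years) as val
FROM employees
GROUP BY department
ORDER BY val DESC
LIMIT 1

Result: Legal with avg(years) = 17.00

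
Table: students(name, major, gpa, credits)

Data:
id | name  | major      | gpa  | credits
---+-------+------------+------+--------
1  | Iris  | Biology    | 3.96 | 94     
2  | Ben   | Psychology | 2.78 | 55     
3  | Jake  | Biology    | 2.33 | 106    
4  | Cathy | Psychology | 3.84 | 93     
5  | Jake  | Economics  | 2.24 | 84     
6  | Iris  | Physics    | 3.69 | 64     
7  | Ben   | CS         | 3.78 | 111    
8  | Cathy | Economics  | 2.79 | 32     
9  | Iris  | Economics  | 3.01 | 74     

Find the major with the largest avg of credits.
SELECT major, AVG(credits) as val
FROM students
GROUP BY major
ORDER BY val DESC
LIMIT 1

Result: CS with avg(credits) = 111.00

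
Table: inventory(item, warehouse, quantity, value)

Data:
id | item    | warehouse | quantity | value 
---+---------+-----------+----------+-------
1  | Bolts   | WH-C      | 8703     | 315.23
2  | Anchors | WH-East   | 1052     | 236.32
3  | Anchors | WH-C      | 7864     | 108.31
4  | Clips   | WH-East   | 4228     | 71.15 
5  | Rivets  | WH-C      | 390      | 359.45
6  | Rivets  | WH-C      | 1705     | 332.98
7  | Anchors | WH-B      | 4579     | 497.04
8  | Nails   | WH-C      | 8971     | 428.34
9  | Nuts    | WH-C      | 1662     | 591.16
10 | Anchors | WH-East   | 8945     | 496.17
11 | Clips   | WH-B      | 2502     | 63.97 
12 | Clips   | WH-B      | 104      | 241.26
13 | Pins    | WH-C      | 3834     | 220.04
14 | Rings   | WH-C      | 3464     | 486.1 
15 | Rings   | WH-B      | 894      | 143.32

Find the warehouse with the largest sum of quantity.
SELECT warehouse, SUM(quantity) as val
FROM inventory
GROUP BY warehouse
ORDER BY val DESC
LIMIT 1

Result: WH-C with sum(quantity) = 36593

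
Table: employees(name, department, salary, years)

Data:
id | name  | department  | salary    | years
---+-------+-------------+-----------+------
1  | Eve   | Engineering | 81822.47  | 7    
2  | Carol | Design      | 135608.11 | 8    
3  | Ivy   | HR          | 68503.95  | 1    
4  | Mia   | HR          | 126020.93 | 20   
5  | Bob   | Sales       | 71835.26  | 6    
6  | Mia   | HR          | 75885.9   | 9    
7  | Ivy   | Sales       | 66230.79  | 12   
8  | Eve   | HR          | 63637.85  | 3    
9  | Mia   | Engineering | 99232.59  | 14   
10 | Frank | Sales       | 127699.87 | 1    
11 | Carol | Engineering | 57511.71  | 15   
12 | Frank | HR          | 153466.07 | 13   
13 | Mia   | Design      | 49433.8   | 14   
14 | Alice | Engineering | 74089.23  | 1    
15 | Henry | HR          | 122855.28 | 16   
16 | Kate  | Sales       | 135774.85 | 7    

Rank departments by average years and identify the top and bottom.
SELECT department, AVG(years)
FROM employees
GROUP BY department
ORDER BY AVG(years)

All groups:
  Sales: 6.50
  Engineering: 9.25
  HR: 10.33
  Design: 11.00

Highest: Design (11.00)
Lowest: Sales (6.50)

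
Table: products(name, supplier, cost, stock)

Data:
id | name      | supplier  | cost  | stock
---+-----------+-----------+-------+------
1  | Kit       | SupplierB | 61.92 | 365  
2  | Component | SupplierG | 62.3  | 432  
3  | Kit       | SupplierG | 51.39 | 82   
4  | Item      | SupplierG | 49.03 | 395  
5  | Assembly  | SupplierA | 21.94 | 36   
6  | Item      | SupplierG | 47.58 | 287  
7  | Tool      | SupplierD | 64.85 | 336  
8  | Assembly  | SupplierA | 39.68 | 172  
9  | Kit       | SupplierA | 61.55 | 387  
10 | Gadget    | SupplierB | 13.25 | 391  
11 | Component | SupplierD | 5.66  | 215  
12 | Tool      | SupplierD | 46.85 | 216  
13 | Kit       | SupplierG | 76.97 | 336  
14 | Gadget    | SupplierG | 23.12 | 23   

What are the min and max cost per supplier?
SELECT supplier, MIN(cost), MAX(cost)
FROM products
GROUP BY supplier

Result:
  SupplierA: min=21.94, max=61.55
  SupplierB: min=13.25, max=61.92
  SupplierD: min=5.66, max=64.85
  SupplierG: min=23.12, max=76.97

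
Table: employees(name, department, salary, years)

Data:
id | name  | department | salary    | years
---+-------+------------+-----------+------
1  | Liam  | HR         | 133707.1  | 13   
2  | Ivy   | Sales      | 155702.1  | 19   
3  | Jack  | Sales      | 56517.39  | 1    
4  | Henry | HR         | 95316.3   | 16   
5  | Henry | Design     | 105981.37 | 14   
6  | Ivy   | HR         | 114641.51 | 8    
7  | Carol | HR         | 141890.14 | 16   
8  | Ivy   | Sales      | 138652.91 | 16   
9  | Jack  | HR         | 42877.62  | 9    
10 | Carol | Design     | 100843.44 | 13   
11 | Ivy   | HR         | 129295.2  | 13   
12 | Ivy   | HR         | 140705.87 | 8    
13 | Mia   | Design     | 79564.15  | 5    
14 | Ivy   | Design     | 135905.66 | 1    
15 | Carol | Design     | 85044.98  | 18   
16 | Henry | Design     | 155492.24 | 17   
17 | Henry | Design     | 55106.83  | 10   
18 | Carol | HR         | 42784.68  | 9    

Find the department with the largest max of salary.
SELECT department, MAX(salary) as val
FROM employees
GROUP BY department
ORDER BY val DESC
LIMIT 1

Result: Sales with max(salary) = 155702.10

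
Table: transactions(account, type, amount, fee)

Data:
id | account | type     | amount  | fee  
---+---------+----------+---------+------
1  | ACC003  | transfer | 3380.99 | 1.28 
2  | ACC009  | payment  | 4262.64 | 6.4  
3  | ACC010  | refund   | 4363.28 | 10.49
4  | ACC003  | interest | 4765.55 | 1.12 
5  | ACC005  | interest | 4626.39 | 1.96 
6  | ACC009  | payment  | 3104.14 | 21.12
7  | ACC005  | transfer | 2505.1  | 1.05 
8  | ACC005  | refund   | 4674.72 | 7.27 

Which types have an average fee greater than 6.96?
SELECT type, AVG(fee)
FROM transactions
GROUP BY type
HAVING AVG(fee) > 6.96

Result:
  payment: avg=13.76
  refund: avg=8.88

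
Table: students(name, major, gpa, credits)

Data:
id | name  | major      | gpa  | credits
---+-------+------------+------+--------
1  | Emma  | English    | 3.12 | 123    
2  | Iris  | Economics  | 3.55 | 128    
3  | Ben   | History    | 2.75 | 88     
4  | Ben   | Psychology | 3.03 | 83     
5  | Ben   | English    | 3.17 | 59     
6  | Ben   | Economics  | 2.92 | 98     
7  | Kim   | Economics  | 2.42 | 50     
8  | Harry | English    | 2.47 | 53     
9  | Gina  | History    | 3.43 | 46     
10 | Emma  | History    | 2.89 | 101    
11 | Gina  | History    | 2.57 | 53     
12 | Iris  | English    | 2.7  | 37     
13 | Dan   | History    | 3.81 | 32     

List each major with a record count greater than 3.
SELECT major, COUNT(*) as cnt
FROM students
GROUP BY major
HAVING COUNT(*) > 3

Result:
  English: 4
  History: 5

Note: HAVING filters groups after aggregation, WHERE filters rows before.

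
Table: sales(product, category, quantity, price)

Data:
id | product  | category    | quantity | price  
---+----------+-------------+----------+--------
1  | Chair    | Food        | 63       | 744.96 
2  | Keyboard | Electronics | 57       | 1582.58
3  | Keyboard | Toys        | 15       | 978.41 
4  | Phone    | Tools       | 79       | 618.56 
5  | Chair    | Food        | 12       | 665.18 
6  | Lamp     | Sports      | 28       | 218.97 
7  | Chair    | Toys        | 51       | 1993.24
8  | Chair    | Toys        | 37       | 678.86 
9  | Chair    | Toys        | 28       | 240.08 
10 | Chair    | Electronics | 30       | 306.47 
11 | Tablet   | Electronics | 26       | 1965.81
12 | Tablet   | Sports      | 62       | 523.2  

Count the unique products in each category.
SELECT category, COUNT(DISTINCT product)
FROM sales
GROUP BY category

Result:
  Electronics: 3 distinct
  Food: 1 distinct
  Sports: 2 distinct
  Tools: 1 distinct
  Toys: 2 distinct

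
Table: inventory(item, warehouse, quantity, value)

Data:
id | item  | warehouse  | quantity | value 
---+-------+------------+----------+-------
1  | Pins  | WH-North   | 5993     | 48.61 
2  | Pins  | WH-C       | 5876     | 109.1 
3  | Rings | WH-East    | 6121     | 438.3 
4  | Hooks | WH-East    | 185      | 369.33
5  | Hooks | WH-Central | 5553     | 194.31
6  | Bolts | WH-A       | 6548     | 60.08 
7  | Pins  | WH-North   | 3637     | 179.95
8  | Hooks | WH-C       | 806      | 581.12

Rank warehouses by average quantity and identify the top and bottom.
SELECT warehouse, AVG(quantity)
FROM inventory
GROUP BY warehouse
ORDER BY AVG(quantity)

All groups:
  WH-East: 3153.00
  WH-C: 3341.00
  WH-North: 4815.00
  WH-Central: 5553.00
  WH-A: 6548.00

Highest: WH-A (6548.00)
Lowest: WH-East (3153.00)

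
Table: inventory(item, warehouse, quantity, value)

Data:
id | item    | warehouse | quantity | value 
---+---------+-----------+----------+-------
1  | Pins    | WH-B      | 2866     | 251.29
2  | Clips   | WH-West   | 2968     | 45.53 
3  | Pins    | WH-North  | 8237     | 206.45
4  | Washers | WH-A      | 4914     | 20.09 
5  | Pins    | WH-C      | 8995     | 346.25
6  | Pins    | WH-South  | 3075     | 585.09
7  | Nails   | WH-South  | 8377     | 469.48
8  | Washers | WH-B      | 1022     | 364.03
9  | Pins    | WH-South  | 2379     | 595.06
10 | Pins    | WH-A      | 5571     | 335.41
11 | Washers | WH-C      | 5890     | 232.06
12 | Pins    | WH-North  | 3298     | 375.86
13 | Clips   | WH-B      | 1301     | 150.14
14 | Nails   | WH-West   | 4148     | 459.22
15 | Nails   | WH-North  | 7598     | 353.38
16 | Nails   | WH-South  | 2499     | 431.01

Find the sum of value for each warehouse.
SELECT warehouse, SUM(value) as result
FROM inventory
GROUP BY warehouse

Result:
  WH-A: 355.50
  WH-B: 765.46
  WH-C: 578.31
  WH-North: 935.69
  WH-South: 2080.64
  WH-West: 504.75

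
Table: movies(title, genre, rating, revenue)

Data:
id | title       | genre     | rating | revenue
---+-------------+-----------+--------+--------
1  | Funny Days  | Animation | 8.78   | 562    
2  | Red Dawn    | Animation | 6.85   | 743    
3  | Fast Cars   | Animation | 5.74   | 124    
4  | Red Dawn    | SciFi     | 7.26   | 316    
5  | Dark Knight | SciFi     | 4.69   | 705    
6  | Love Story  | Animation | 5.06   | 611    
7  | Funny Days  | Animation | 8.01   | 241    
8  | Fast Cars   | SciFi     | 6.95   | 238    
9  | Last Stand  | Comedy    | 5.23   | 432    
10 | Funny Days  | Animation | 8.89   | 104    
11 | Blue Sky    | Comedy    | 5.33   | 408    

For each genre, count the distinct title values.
SELECT genre, COUNT(DISTINCT title)
FROM movies
GROUP BY genre

Result:
  Animation: 4 distinct
  Comedy: 2 distinct
  SciFi: 3 distinct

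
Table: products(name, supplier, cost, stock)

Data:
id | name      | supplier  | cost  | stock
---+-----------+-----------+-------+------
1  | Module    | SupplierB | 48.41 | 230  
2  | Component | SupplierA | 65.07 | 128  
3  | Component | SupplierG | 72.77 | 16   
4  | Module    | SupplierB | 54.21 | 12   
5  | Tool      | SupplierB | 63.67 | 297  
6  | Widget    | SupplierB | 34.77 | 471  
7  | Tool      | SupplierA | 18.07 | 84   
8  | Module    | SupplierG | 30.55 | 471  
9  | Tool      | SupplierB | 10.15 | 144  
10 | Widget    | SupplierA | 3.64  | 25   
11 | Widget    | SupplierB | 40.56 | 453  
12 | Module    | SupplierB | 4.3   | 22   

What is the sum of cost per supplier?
SELECT supplier, SUM(cost) as result
FROM products
GROUP BY supplier

Result:
  SupplierA: 86.78
  SupplierB: 256.07
  SupplierG: 103.32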